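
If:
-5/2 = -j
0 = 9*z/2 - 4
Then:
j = 5/2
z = 8/9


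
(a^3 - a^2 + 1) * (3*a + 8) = 3*a^4 + 5*a^3 - 8*a^2 + 3*a + 8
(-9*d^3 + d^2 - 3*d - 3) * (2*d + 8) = -18*d^4 - 70*d^3 + 2*d^2 - 30*d - 24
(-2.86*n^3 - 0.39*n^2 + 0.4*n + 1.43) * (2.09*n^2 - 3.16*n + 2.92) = -5.9774*n^5 + 8.2225*n^4 - 6.2828*n^3 + 0.585899999999999*n^2 - 3.3508*n + 4.1756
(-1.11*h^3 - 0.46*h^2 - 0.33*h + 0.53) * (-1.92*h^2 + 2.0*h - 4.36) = 2.1312*h^5 - 1.3368*h^4 + 4.5532*h^3 + 0.328*h^2 + 2.4988*h - 2.3108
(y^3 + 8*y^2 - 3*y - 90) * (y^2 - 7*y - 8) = y^5 + y^4 - 67*y^3 - 133*y^2 + 654*y + 720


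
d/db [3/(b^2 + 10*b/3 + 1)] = 18*(-3*b - 5)/(3*b^2 + 10*b + 3)^2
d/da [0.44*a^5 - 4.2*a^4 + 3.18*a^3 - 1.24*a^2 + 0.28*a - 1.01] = 2.2*a^4 - 16.8*a^3 + 9.54*a^2 - 2.48*a + 0.28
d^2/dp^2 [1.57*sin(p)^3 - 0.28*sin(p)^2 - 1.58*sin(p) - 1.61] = 0.4025*sin(p) + 3.5325*sin(3*p) - 0.56*cos(2*p)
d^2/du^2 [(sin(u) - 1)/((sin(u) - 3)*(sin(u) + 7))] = (-sin(u)^5 + 8*sin(u)^4 - 112*sin(u)^3 + 10*sin(u)^2 - 255*sin(u) + 94)/((sin(u) - 3)^3*(sin(u) + 7)^3)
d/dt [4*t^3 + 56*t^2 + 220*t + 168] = 12*t^2 + 112*t + 220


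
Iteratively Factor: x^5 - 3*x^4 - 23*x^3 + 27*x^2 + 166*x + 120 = (x + 2)*(x^4 - 5*x^3 - 13*x^2 + 53*x + 60) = (x - 4)*(x + 2)*(x^3 - x^2 - 17*x - 15) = (x - 5)*(x - 4)*(x + 2)*(x^2 + 4*x + 3) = (x - 5)*(x - 4)*(x + 1)*(x + 2)*(x + 3)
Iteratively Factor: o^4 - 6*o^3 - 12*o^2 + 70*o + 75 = (o - 5)*(o^3 - o^2 - 17*o - 15) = (o - 5)*(o + 1)*(o^2 - 2*o - 15) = (o - 5)^2*(o + 1)*(o + 3)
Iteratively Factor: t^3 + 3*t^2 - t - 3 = (t - 1)*(t^2 + 4*t + 3) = (t - 1)*(t + 3)*(t + 1)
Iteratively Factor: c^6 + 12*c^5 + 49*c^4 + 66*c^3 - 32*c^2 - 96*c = (c + 2)*(c^5 + 10*c^4 + 29*c^3 + 8*c^2 - 48*c) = c*(c + 2)*(c^4 + 10*c^3 + 29*c^2 + 8*c - 48) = c*(c + 2)*(c + 3)*(c^3 + 7*c^2 + 8*c - 16) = c*(c - 1)*(c + 2)*(c + 3)*(c^2 + 8*c + 16) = c*(c - 1)*(c + 2)*(c + 3)*(c + 4)*(c + 4)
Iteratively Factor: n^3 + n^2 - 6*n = (n + 3)*(n^2 - 2*n) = (n - 2)*(n + 3)*(n)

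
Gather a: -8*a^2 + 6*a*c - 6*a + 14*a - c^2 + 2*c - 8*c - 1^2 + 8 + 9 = -8*a^2 + a*(6*c + 8) - c^2 - 6*c + 16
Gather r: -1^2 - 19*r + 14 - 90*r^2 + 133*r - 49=-90*r^2 + 114*r - 36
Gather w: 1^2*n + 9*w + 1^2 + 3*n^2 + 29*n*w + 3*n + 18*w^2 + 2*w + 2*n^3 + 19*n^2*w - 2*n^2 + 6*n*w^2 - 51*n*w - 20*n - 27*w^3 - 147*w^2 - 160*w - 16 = 2*n^3 + n^2 - 16*n - 27*w^3 + w^2*(6*n - 129) + w*(19*n^2 - 22*n - 149) - 15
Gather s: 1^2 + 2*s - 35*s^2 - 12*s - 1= -35*s^2 - 10*s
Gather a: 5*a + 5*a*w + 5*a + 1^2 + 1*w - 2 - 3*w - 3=a*(5*w + 10) - 2*w - 4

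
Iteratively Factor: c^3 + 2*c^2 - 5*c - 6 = (c + 1)*(c^2 + c - 6) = (c + 1)*(c + 3)*(c - 2)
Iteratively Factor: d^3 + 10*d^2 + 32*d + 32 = (d + 2)*(d^2 + 8*d + 16) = (d + 2)*(d + 4)*(d + 4)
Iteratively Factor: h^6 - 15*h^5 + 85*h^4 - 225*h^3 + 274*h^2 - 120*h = (h - 5)*(h^5 - 10*h^4 + 35*h^3 - 50*h^2 + 24*h) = (h - 5)*(h - 3)*(h^4 - 7*h^3 + 14*h^2 - 8*h) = (h - 5)*(h - 4)*(h - 3)*(h^3 - 3*h^2 + 2*h) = h*(h - 5)*(h - 4)*(h - 3)*(h^2 - 3*h + 2) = h*(h - 5)*(h - 4)*(h - 3)*(h - 1)*(h - 2)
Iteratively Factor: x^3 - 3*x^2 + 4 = (x + 1)*(x^2 - 4*x + 4) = (x - 2)*(x + 1)*(x - 2)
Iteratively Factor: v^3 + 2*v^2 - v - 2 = (v + 1)*(v^2 + v - 2) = (v - 1)*(v + 1)*(v + 2)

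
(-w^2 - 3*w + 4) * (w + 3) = -w^3 - 6*w^2 - 5*w + 12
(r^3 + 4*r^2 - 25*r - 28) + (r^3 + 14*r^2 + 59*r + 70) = 2*r^3 + 18*r^2 + 34*r + 42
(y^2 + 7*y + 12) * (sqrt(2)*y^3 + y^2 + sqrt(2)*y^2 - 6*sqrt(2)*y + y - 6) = sqrt(2)*y^5 + y^4 + 8*sqrt(2)*y^4 + 8*y^3 + 13*sqrt(2)*y^3 - 30*sqrt(2)*y^2 + 13*y^2 - 72*sqrt(2)*y - 30*y - 72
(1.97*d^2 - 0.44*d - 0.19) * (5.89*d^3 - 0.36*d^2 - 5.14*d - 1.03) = 11.6033*d^5 - 3.3008*d^4 - 11.0865*d^3 + 0.3009*d^2 + 1.4298*d + 0.1957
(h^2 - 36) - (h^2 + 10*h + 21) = -10*h - 57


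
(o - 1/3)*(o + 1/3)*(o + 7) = o^3 + 7*o^2 - o/9 - 7/9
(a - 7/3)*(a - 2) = a^2 - 13*a/3 + 14/3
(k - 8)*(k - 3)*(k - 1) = k^3 - 12*k^2 + 35*k - 24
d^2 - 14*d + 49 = (d - 7)^2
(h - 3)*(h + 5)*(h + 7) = h^3 + 9*h^2 - h - 105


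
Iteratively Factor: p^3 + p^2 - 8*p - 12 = (p + 2)*(p^2 - p - 6) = (p + 2)^2*(p - 3)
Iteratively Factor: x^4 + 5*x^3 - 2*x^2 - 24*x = (x)*(x^3 + 5*x^2 - 2*x - 24) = x*(x + 4)*(x^2 + x - 6) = x*(x + 3)*(x + 4)*(x - 2)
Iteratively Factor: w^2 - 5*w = (w)*(w - 5)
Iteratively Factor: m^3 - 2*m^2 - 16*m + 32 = (m + 4)*(m^2 - 6*m + 8) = (m - 2)*(m + 4)*(m - 4)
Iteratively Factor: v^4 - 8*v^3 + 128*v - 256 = (v + 4)*(v^3 - 12*v^2 + 48*v - 64) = (v - 4)*(v + 4)*(v^2 - 8*v + 16) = (v - 4)^2*(v + 4)*(v - 4)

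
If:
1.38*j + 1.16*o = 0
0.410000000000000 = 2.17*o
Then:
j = -0.16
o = 0.19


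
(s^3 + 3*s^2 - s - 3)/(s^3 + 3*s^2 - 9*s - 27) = (s^2 - 1)/(s^2 - 9)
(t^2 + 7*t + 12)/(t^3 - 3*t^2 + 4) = (t^2 + 7*t + 12)/(t^3 - 3*t^2 + 4)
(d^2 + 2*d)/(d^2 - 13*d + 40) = d*(d + 2)/(d^2 - 13*d + 40)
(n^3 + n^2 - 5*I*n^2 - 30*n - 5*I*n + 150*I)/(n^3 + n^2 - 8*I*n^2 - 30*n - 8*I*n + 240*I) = (n - 5*I)/(n - 8*I)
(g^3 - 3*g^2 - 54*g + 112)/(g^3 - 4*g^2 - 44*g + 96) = (g + 7)/(g + 6)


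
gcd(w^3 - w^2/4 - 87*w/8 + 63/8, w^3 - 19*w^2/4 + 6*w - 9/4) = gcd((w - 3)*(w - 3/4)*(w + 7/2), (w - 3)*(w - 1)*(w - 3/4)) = w^2 - 15*w/4 + 9/4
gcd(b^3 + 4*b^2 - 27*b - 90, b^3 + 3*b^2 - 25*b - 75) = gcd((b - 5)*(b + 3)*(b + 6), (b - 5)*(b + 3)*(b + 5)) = b^2 - 2*b - 15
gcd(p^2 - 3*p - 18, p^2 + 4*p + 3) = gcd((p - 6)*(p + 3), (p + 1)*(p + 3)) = p + 3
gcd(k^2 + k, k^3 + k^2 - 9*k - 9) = k + 1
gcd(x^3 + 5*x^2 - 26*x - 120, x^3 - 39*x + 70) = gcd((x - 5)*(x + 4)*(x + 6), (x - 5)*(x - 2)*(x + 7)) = x - 5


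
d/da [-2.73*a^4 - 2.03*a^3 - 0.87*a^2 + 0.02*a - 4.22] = -10.92*a^3 - 6.09*a^2 - 1.74*a + 0.02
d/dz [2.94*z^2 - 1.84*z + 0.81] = 5.88*z - 1.84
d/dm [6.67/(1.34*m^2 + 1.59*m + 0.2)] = (-17.8756*m - 10.6053)/(1.34*m^2 + 1.59*m + 0.2)^2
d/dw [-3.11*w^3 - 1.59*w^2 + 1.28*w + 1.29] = -9.33*w^2 - 3.18*w + 1.28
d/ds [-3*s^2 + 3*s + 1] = 3 - 6*s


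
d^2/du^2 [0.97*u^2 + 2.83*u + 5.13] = 1.94000000000000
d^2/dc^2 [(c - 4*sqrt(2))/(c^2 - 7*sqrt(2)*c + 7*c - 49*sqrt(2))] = 2*((c - 4*sqrt(2))*(2*c - 7*sqrt(2) + 7)^2 + (-3*c - 7 + 11*sqrt(2))*(c^2 - 7*sqrt(2)*c + 7*c - 49*sqrt(2)))/(c^2 - 7*sqrt(2)*c + 7*c - 49*sqrt(2))^3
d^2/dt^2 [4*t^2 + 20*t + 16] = 8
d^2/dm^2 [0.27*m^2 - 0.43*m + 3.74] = 0.540000000000000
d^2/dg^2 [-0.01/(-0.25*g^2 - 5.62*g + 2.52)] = (-0.00125*g^2 - 0.0281*g + 0.01*(0.5*g + 5.62)*(1.0*g + 11.24) + 0.0126)/(0.25*g^2 + 5.62*g - 2.52)^3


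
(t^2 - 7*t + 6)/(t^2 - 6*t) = (t - 1)/t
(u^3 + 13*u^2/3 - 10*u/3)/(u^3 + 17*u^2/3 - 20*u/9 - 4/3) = 3*u*(u + 5)/(3*u^2 + 19*u + 6)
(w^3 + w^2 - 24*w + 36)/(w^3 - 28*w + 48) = (w - 3)/(w - 4)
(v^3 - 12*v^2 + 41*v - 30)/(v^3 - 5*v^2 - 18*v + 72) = (v^2 - 6*v + 5)/(v^2 + v - 12)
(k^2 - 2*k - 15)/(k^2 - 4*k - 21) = (k - 5)/(k - 7)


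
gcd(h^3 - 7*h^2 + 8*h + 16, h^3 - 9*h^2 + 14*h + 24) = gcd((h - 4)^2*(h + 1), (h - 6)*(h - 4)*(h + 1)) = h^2 - 3*h - 4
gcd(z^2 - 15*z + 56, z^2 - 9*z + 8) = z - 8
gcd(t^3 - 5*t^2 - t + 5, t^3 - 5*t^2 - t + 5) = t^3 - 5*t^2 - t + 5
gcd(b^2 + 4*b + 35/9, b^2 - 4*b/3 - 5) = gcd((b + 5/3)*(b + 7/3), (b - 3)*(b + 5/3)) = b + 5/3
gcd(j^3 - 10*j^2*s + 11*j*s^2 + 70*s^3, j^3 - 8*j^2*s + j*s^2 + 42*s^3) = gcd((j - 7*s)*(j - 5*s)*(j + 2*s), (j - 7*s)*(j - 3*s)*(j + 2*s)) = -j^2 + 5*j*s + 14*s^2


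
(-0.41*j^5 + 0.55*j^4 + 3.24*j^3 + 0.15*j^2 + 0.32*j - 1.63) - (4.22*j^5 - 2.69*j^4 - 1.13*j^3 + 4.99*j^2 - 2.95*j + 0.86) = -4.63*j^5 + 3.24*j^4 + 4.37*j^3 - 4.84*j^2 + 3.27*j - 2.49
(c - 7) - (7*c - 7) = -6*c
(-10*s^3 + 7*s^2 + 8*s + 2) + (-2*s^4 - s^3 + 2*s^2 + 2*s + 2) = -2*s^4 - 11*s^3 + 9*s^2 + 10*s + 4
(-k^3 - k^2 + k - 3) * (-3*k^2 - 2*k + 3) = 3*k^5 + 5*k^4 - 4*k^3 + 4*k^2 + 9*k - 9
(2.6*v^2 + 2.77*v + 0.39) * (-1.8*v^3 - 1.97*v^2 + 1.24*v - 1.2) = -4.68*v^5 - 10.108*v^4 - 2.9349*v^3 - 0.4535*v^2 - 2.8404*v - 0.468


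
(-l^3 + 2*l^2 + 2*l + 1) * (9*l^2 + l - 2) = -9*l^5 + 17*l^4 + 22*l^3 + 7*l^2 - 3*l - 2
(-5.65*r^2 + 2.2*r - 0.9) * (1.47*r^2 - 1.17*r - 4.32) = -8.3055*r^4 + 9.8445*r^3 + 20.511*r^2 - 8.451*r + 3.888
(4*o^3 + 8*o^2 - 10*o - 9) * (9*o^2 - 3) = 36*o^5 + 72*o^4 - 102*o^3 - 105*o^2 + 30*o + 27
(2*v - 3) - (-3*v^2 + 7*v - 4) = 3*v^2 - 5*v + 1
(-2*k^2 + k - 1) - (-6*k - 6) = -2*k^2 + 7*k + 5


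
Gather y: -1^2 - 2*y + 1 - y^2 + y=-y^2 - y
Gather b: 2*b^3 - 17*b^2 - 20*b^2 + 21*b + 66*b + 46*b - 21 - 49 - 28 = 2*b^3 - 37*b^2 + 133*b - 98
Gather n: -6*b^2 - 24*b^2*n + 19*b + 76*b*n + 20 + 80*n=-6*b^2 + 19*b + n*(-24*b^2 + 76*b + 80) + 20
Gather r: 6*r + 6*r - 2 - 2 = 12*r - 4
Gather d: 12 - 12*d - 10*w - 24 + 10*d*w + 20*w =d*(10*w - 12) + 10*w - 12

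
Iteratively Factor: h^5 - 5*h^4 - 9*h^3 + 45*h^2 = (h + 3)*(h^4 - 8*h^3 + 15*h^2) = (h - 3)*(h + 3)*(h^3 - 5*h^2) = h*(h - 3)*(h + 3)*(h^2 - 5*h) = h^2*(h - 3)*(h + 3)*(h - 5)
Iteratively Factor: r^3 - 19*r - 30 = (r - 5)*(r^2 + 5*r + 6) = (r - 5)*(r + 2)*(r + 3)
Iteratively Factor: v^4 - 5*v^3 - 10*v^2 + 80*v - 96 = (v + 4)*(v^3 - 9*v^2 + 26*v - 24) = (v - 3)*(v + 4)*(v^2 - 6*v + 8) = (v - 4)*(v - 3)*(v + 4)*(v - 2)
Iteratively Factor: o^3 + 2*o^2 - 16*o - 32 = (o + 4)*(o^2 - 2*o - 8) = (o + 2)*(o + 4)*(o - 4)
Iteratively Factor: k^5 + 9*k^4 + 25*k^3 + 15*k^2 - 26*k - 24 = (k + 1)*(k^4 + 8*k^3 + 17*k^2 - 2*k - 24) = (k - 1)*(k + 1)*(k^3 + 9*k^2 + 26*k + 24) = (k - 1)*(k + 1)*(k + 4)*(k^2 + 5*k + 6) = (k - 1)*(k + 1)*(k + 2)*(k + 4)*(k + 3)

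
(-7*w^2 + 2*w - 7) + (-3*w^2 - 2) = -10*w^2 + 2*w - 9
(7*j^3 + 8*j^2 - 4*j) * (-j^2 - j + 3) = -7*j^5 - 15*j^4 + 17*j^3 + 28*j^2 - 12*j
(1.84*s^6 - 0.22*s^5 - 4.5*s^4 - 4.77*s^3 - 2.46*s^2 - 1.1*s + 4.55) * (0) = 0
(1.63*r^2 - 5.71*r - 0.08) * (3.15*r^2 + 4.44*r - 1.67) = 5.1345*r^4 - 10.7493*r^3 - 28.3265*r^2 + 9.1805*r + 0.1336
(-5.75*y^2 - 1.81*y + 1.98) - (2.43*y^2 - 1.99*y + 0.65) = -8.18*y^2 + 0.18*y + 1.33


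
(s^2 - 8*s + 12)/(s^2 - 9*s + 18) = (s - 2)/(s - 3)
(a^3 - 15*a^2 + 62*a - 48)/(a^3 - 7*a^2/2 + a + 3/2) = 2*(a^2 - 14*a + 48)/(2*a^2 - 5*a - 3)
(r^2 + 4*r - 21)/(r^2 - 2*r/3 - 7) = 3*(r + 7)/(3*r + 7)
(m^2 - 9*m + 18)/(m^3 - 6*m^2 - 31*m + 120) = (m - 6)/(m^2 - 3*m - 40)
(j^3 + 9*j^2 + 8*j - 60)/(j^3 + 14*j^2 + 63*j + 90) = (j - 2)/(j + 3)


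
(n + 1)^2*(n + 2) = n^3 + 4*n^2 + 5*n + 2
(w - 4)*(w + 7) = w^2 + 3*w - 28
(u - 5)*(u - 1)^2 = u^3 - 7*u^2 + 11*u - 5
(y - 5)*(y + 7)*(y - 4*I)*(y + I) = y^4 + 2*y^3 - 3*I*y^3 - 31*y^2 - 6*I*y^2 + 8*y + 105*I*y - 140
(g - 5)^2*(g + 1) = g^3 - 9*g^2 + 15*g + 25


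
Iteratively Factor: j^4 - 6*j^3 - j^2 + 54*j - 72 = (j - 2)*(j^3 - 4*j^2 - 9*j + 36) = (j - 3)*(j - 2)*(j^2 - j - 12) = (j - 4)*(j - 3)*(j - 2)*(j + 3)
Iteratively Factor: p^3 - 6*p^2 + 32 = (p - 4)*(p^2 - 2*p - 8) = (p - 4)*(p + 2)*(p - 4)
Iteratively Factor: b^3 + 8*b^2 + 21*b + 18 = (b + 3)*(b^2 + 5*b + 6) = (b + 2)*(b + 3)*(b + 3)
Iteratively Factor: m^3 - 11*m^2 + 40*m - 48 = (m - 4)*(m^2 - 7*m + 12) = (m - 4)*(m - 3)*(m - 4)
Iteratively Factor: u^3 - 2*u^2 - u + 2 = (u + 1)*(u^2 - 3*u + 2) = (u - 2)*(u + 1)*(u - 1)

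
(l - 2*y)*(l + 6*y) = l^2 + 4*l*y - 12*y^2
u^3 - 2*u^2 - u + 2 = (u - 2)*(u - 1)*(u + 1)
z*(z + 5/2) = z^2 + 5*z/2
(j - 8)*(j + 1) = j^2 - 7*j - 8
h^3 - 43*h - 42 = (h - 7)*(h + 1)*(h + 6)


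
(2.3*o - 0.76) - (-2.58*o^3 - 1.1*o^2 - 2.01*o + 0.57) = 2.58*o^3 + 1.1*o^2 + 4.31*o - 1.33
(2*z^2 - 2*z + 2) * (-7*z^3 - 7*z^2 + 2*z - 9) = -14*z^5 + 4*z^3 - 36*z^2 + 22*z - 18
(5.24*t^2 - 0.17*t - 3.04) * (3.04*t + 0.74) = 15.9296*t^3 + 3.3608*t^2 - 9.3674*t - 2.2496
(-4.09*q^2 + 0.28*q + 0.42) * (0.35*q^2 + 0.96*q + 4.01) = -1.4315*q^4 - 3.8284*q^3 - 15.9851*q^2 + 1.526*q + 1.6842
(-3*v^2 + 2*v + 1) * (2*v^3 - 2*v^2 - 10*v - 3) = -6*v^5 + 10*v^4 + 28*v^3 - 13*v^2 - 16*v - 3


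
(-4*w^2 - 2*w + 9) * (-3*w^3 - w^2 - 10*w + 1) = 12*w^5 + 10*w^4 + 15*w^3 + 7*w^2 - 92*w + 9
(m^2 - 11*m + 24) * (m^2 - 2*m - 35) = m^4 - 13*m^3 + 11*m^2 + 337*m - 840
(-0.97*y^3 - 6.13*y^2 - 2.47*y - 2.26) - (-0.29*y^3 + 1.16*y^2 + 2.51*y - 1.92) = -0.68*y^3 - 7.29*y^2 - 4.98*y - 0.34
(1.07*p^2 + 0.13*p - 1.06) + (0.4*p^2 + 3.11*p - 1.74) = 1.47*p^2 + 3.24*p - 2.8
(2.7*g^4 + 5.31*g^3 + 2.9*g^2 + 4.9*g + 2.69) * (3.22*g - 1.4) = 8.694*g^5 + 13.3182*g^4 + 1.904*g^3 + 11.718*g^2 + 1.8018*g - 3.766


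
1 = 1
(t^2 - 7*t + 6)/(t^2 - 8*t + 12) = (t - 1)/(t - 2)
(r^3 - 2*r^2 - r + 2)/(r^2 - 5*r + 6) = (r^2 - 1)/(r - 3)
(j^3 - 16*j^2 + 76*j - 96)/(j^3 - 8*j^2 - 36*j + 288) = (j - 2)/(j + 6)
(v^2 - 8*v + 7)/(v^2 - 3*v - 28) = (v - 1)/(v + 4)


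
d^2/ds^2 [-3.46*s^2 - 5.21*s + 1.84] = -6.92000000000000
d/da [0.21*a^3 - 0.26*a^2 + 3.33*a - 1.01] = 0.63*a^2 - 0.52*a + 3.33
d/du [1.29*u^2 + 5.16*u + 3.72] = 2.58*u + 5.16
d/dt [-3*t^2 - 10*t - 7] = -6*t - 10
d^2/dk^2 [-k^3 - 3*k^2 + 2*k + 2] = -6*k - 6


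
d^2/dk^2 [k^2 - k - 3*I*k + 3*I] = 2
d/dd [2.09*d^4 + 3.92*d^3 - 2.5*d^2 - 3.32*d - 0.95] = 8.36*d^3 + 11.76*d^2 - 5.0*d - 3.32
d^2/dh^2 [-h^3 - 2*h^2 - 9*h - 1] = -6*h - 4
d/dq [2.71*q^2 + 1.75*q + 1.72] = 5.42*q + 1.75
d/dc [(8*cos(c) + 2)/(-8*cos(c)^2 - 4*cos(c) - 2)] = 2*(8*sin(c)^2 - 4*cos(c) - 7)*sin(c)/(4*cos(c)^2 + 2*cos(c) + 1)^2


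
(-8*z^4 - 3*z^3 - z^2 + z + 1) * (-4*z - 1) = 32*z^5 + 20*z^4 + 7*z^3 - 3*z^2 - 5*z - 1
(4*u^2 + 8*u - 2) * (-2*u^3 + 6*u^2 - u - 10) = -8*u^5 + 8*u^4 + 48*u^3 - 60*u^2 - 78*u + 20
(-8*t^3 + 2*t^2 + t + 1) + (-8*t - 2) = -8*t^3 + 2*t^2 - 7*t - 1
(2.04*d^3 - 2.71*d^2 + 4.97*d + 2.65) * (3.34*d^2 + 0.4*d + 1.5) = 6.8136*d^5 - 8.2354*d^4 + 18.5758*d^3 + 6.774*d^2 + 8.515*d + 3.975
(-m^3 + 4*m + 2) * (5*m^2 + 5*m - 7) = -5*m^5 - 5*m^4 + 27*m^3 + 30*m^2 - 18*m - 14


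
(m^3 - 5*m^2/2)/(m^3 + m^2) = (m - 5/2)/(m + 1)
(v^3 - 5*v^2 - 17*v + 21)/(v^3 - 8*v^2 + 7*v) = (v + 3)/v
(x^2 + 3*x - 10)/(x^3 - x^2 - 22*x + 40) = 1/(x - 4)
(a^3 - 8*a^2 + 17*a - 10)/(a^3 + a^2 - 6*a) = (a^2 - 6*a + 5)/(a*(a + 3))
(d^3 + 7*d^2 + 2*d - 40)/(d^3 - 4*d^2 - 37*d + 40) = (d^2 + 2*d - 8)/(d^2 - 9*d + 8)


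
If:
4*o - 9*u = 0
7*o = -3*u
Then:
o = 0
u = 0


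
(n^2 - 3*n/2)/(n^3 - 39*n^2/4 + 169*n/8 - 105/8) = 4*n/(4*n^2 - 33*n + 35)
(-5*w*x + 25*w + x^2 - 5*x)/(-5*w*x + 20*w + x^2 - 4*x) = (x - 5)/(x - 4)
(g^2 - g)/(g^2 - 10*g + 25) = g*(g - 1)/(g^2 - 10*g + 25)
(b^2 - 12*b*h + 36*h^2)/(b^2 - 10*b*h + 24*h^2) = (b - 6*h)/(b - 4*h)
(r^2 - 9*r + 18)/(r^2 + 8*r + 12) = (r^2 - 9*r + 18)/(r^2 + 8*r + 12)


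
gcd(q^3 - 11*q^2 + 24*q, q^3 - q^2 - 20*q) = q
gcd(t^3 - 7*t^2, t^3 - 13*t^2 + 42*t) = t^2 - 7*t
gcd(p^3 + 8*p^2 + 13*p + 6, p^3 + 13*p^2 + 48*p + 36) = p^2 + 7*p + 6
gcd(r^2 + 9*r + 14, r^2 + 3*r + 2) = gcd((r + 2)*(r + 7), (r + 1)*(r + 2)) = r + 2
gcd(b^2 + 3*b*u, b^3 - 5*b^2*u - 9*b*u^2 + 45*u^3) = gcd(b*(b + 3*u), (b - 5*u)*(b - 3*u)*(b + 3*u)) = b + 3*u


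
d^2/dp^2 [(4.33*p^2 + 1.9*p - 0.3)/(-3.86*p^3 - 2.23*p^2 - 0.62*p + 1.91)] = (-129.030536*p^6 - 169.85544*p^5 + 17.684976*p^4 - 403.439116*p^3 - 265.492914*p^2 - 32.79666*p - 33.306286)/(57.512456*p^9 + 99.678324*p^8 + 85.299438*p^7 - 42.264125*p^6 - 84.944442*p^5 - 53.349153*p^4 + 26.63873*p^3 + 22.203177*p^2 + 6.785466*p - 6.967871)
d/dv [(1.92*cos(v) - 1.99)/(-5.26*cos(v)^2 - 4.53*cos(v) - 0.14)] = (-10.0992*cos(v)^2 + 20.9348*cos(v) + 9.2835)*sin(v)/(27.6676*cos(v)^4 + 47.6556*cos(v)^3 + 21.9937*cos(v)^2 + 1.2684*cos(v) + 0.0196)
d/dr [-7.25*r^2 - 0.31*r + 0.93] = -14.5*r - 0.31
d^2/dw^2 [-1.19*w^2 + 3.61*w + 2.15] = -2.38000000000000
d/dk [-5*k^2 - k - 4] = -10*k - 1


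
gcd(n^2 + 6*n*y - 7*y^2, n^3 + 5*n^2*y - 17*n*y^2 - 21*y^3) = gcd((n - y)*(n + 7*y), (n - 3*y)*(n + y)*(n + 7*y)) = n + 7*y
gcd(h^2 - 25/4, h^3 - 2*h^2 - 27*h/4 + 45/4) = h + 5/2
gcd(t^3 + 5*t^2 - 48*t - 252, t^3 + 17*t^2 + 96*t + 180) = t^2 + 12*t + 36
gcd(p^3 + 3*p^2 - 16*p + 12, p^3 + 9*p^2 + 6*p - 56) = p - 2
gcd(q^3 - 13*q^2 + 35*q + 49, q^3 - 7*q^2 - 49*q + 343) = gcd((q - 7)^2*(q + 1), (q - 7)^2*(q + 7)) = q^2 - 14*q + 49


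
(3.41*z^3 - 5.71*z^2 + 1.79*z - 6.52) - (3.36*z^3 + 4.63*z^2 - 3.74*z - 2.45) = 0.0500000000000003*z^3 - 10.34*z^2 + 5.53*z - 4.07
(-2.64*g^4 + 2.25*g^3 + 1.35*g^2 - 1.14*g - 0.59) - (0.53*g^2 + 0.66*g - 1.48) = -2.64*g^4 + 2.25*g^3 + 0.82*g^2 - 1.8*g + 0.89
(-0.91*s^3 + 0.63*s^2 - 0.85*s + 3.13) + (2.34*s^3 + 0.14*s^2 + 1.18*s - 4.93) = 1.43*s^3 + 0.77*s^2 + 0.33*s - 1.8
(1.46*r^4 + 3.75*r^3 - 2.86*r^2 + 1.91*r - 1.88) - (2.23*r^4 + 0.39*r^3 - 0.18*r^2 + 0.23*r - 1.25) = -0.77*r^4 + 3.36*r^3 - 2.68*r^2 + 1.68*r - 0.63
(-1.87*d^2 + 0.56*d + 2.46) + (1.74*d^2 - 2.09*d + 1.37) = -0.13*d^2 - 1.53*d + 3.83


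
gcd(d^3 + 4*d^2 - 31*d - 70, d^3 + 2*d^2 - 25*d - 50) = d^2 - 3*d - 10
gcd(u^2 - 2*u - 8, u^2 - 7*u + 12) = u - 4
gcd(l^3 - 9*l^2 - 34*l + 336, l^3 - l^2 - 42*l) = l^2 - l - 42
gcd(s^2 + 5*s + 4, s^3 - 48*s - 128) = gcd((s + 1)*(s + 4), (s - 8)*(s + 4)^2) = s + 4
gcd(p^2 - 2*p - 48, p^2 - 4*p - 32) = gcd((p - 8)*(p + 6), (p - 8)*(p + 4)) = p - 8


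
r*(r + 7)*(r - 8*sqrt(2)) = r^3 - 8*sqrt(2)*r^2 + 7*r^2 - 56*sqrt(2)*r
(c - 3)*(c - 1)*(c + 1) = c^3 - 3*c^2 - c + 3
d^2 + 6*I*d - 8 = (d + 2*I)*(d + 4*I)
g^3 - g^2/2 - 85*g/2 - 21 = (g - 7)*(g + 1/2)*(g + 6)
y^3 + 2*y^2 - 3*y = y*(y - 1)*(y + 3)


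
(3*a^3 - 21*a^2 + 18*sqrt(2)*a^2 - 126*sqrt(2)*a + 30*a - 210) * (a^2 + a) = 3*a^5 - 18*a^4 + 18*sqrt(2)*a^4 - 108*sqrt(2)*a^3 + 9*a^3 - 180*a^2 - 126*sqrt(2)*a^2 - 210*a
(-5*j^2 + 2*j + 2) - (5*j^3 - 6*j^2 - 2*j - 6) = -5*j^3 + j^2 + 4*j + 8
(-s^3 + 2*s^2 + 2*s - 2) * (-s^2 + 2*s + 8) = s^5 - 4*s^4 - 6*s^3 + 22*s^2 + 12*s - 16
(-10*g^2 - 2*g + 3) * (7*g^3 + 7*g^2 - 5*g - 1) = -70*g^5 - 84*g^4 + 57*g^3 + 41*g^2 - 13*g - 3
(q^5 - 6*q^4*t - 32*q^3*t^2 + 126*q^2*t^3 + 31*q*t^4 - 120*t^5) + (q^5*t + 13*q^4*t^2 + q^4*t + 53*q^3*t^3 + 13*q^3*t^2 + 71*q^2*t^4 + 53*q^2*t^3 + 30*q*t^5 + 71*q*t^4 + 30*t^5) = q^5*t + q^5 + 13*q^4*t^2 - 5*q^4*t + 53*q^3*t^3 - 19*q^3*t^2 + 71*q^2*t^4 + 179*q^2*t^3 + 30*q*t^5 + 102*q*t^4 - 90*t^5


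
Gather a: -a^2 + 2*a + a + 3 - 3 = -a^2 + 3*a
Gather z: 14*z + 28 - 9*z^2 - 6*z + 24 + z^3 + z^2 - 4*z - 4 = z^3 - 8*z^2 + 4*z + 48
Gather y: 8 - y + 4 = 12 - y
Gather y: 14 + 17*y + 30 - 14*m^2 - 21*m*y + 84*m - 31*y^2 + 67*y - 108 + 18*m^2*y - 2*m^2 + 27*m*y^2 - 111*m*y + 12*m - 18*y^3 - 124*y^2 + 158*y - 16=-16*m^2 + 96*m - 18*y^3 + y^2*(27*m - 155) + y*(18*m^2 - 132*m + 242) - 80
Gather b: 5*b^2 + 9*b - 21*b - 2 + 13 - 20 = 5*b^2 - 12*b - 9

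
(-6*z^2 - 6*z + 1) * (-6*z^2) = 36*z^4 + 36*z^3 - 6*z^2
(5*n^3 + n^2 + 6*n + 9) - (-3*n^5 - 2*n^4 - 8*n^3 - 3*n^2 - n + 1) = 3*n^5 + 2*n^4 + 13*n^3 + 4*n^2 + 7*n + 8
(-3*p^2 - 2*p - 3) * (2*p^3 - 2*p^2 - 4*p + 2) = -6*p^5 + 2*p^4 + 10*p^3 + 8*p^2 + 8*p - 6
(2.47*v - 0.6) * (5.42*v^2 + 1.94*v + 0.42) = 13.3874*v^3 + 1.5398*v^2 - 0.1266*v - 0.252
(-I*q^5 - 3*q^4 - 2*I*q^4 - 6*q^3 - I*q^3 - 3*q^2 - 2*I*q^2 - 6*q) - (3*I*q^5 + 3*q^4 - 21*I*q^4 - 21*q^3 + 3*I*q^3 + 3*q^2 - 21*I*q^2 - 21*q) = -4*I*q^5 - 6*q^4 + 19*I*q^4 + 15*q^3 - 4*I*q^3 - 6*q^2 + 19*I*q^2 + 15*q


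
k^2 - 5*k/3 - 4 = (k - 3)*(k + 4/3)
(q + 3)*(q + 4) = q^2 + 7*q + 12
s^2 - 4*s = s*(s - 4)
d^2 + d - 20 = (d - 4)*(d + 5)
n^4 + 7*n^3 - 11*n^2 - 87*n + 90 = (n - 3)*(n - 1)*(n + 5)*(n + 6)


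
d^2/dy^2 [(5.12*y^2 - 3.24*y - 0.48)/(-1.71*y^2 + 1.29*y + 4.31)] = (1.4210854715202e-14*y^4 - 3.64024799999999*y^3 - 217.988064*y^2 + 136.921752*y - 217.574584)/(5.000211*y^6 - 11.316267*y^5 - 29.27178*y^4 + 54.897885*y^3 + 73.77858*y^2 - 71.889507*y - 80.062991)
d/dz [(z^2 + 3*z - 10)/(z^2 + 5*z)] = 2/z^2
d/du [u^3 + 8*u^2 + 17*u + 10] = 3*u^2 + 16*u + 17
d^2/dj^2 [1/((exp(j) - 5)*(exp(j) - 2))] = (4*exp(3*j) - 21*exp(2*j) + 9*exp(j) + 70)*exp(j)/(exp(6*j) - 21*exp(5*j) + 177*exp(4*j) - 763*exp(3*j) + 1770*exp(2*j) - 2100*exp(j) + 1000)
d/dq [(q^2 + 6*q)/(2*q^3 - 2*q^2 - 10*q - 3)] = 2*(-q^4 - 12*q^3 + q^2 - 3*q - 9)/(4*q^6 - 8*q^5 - 36*q^4 + 28*q^3 + 112*q^2 + 60*q + 9)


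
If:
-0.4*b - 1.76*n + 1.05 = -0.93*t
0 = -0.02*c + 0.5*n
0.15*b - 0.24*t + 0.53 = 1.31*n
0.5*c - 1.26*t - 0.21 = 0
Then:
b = 21.21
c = 25.41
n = 1.02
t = 9.92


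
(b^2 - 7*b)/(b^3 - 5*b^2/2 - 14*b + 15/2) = 2*b*(b - 7)/(2*b^3 - 5*b^2 - 28*b + 15)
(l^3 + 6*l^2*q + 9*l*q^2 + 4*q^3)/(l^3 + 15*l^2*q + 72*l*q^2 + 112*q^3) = (l^2 + 2*l*q + q^2)/(l^2 + 11*l*q + 28*q^2)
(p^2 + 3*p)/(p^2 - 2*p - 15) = p/(p - 5)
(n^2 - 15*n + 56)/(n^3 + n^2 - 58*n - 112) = (n - 7)/(n^2 + 9*n + 14)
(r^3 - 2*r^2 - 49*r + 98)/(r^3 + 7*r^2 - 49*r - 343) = (r - 2)/(r + 7)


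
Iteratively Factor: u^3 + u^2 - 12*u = (u)*(u^2 + u - 12) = u*(u - 3)*(u + 4)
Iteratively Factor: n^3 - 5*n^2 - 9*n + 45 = (n + 3)*(n^2 - 8*n + 15) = (n - 5)*(n + 3)*(n - 3)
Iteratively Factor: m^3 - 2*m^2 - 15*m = (m - 5)*(m^2 + 3*m) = m*(m - 5)*(m + 3)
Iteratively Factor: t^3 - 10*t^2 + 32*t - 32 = (t - 2)*(t^2 - 8*t + 16) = (t - 4)*(t - 2)*(t - 4)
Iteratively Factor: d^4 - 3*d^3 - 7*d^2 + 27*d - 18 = (d - 1)*(d^3 - 2*d^2 - 9*d + 18) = (d - 3)*(d - 1)*(d^2 + d - 6) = (d - 3)*(d - 2)*(d - 1)*(d + 3)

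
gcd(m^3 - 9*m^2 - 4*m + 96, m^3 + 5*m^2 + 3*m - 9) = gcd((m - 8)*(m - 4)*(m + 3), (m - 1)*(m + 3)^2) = m + 3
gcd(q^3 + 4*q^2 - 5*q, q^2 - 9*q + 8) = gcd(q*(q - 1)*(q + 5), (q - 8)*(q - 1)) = q - 1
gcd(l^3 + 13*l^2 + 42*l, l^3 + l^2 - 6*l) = l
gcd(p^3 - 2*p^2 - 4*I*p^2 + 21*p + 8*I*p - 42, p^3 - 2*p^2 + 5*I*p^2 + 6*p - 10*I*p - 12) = p - 2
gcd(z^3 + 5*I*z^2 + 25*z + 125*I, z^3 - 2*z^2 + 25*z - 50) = z^2 + 25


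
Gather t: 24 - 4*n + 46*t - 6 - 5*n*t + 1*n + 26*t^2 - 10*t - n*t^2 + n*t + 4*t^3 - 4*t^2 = -3*n + 4*t^3 + t^2*(22 - n) + t*(36 - 4*n) + 18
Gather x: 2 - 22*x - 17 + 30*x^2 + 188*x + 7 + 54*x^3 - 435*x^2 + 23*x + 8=54*x^3 - 405*x^2 + 189*x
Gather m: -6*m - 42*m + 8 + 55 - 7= 56 - 48*m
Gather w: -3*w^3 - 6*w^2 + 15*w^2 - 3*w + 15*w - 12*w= -3*w^3 + 9*w^2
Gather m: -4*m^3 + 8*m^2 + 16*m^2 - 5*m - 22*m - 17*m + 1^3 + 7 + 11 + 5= -4*m^3 + 24*m^2 - 44*m + 24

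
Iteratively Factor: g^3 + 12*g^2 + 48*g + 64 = (g + 4)*(g^2 + 8*g + 16) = (g + 4)^2*(g + 4)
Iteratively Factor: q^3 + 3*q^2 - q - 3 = (q + 1)*(q^2 + 2*q - 3) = (q - 1)*(q + 1)*(q + 3)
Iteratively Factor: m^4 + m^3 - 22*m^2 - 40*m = (m)*(m^3 + m^2 - 22*m - 40) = m*(m + 2)*(m^2 - m - 20) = m*(m - 5)*(m + 2)*(m + 4)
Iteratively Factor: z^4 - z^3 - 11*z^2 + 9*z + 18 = (z - 3)*(z^3 + 2*z^2 - 5*z - 6) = (z - 3)*(z + 3)*(z^2 - z - 2) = (z - 3)*(z + 1)*(z + 3)*(z - 2)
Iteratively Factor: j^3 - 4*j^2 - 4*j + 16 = (j + 2)*(j^2 - 6*j + 8) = (j - 4)*(j + 2)*(j - 2)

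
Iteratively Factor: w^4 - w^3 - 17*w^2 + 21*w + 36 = (w - 3)*(w^3 + 2*w^2 - 11*w - 12) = (w - 3)*(w + 1)*(w^2 + w - 12) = (w - 3)^2*(w + 1)*(w + 4)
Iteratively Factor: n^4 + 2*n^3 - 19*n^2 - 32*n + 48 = (n - 4)*(n^3 + 6*n^2 + 5*n - 12) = (n - 4)*(n + 3)*(n^2 + 3*n - 4) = (n - 4)*(n + 3)*(n + 4)*(n - 1)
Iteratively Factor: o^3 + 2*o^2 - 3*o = (o)*(o^2 + 2*o - 3) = o*(o + 3)*(o - 1)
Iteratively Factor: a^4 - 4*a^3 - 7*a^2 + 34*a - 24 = (a + 3)*(a^3 - 7*a^2 + 14*a - 8) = (a - 1)*(a + 3)*(a^2 - 6*a + 8) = (a - 4)*(a - 1)*(a + 3)*(a - 2)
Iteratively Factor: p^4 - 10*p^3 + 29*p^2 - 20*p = (p - 5)*(p^3 - 5*p^2 + 4*p) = p*(p - 5)*(p^2 - 5*p + 4) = p*(p - 5)*(p - 1)*(p - 4)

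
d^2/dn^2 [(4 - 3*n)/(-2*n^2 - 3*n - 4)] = 2*((3*n - 4)*(4*n + 3)^2 - (18*n + 1)*(2*n^2 + 3*n + 4))/(2*n^2 + 3*n + 4)^3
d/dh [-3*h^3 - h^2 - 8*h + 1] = -9*h^2 - 2*h - 8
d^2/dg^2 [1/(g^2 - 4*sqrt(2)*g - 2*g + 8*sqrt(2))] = 2*(-g^2 + 2*g + 4*sqrt(2)*g + 4*(-g + 1 + 2*sqrt(2))^2 - 8*sqrt(2))/(g^2 - 4*sqrt(2)*g - 2*g + 8*sqrt(2))^3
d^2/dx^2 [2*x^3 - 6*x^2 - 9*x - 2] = 12*x - 12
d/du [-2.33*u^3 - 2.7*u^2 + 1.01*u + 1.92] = -6.99*u^2 - 5.4*u + 1.01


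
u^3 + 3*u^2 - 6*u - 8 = (u - 2)*(u + 1)*(u + 4)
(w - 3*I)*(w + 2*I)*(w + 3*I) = w^3 + 2*I*w^2 + 9*w + 18*I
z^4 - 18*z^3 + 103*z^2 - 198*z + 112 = (z - 8)*(z - 7)*(z - 2)*(z - 1)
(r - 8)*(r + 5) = r^2 - 3*r - 40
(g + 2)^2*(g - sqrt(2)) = g^3 - sqrt(2)*g^2 + 4*g^2 - 4*sqrt(2)*g + 4*g - 4*sqrt(2)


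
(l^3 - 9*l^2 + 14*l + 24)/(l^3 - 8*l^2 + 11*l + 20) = (l - 6)/(l - 5)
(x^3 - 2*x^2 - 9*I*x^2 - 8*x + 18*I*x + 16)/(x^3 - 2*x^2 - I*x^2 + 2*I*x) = (x - 8*I)/x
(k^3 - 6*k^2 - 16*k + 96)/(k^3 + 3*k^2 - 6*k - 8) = (k^2 - 10*k + 24)/(k^2 - k - 2)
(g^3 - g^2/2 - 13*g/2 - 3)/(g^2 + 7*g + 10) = (2*g^2 - 5*g - 3)/(2*(g + 5))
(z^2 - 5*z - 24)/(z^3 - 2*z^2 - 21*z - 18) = (z - 8)/(z^2 - 5*z - 6)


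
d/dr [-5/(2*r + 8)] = 5/(2*(r + 4)^2)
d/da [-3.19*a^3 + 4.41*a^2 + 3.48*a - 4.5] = -9.57*a^2 + 8.82*a + 3.48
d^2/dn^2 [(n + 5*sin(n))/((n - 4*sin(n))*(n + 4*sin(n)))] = (-5*n^4*sin(n) - 64*n^3*sin(n)^2 - 20*n^3*cos(n) + 34*n^3 - 480*n^2*sin(n)^3 - 192*n^2*sin(n)*cos(n) + 510*n^2*sin(n) - 1024*n*sin(n)^4 - 960*n*sin(n)^2*cos(n) + 1632*n*sin(n)^2 - 1280*sin(n)^5 - 1024*sin(n)^3*cos(n) + 2720*sin(n)^3)/((n - 4*sin(n))^3*(n + 4*sin(n))^3)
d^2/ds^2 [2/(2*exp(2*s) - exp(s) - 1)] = 2*((1 - 8*exp(s))*(-2*exp(2*s) + exp(s) + 1) - 2*(4*exp(s) - 1)^2*exp(s))*exp(s)/(-2*exp(2*s) + exp(s) + 1)^3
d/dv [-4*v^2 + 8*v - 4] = 8 - 8*v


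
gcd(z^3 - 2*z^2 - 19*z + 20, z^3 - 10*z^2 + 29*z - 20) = z^2 - 6*z + 5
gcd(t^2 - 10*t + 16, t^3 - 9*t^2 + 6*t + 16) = t^2 - 10*t + 16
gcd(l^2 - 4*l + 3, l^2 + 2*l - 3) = l - 1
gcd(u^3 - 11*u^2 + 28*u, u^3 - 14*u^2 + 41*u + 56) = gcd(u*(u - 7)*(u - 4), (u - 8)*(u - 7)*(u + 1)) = u - 7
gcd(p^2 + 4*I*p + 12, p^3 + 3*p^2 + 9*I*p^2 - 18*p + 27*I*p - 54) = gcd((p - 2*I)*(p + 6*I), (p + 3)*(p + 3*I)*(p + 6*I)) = p + 6*I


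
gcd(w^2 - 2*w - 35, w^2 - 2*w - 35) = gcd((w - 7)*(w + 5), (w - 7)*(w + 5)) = w^2 - 2*w - 35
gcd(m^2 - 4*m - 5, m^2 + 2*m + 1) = m + 1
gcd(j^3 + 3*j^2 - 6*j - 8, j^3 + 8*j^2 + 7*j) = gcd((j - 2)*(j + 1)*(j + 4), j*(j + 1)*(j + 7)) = j + 1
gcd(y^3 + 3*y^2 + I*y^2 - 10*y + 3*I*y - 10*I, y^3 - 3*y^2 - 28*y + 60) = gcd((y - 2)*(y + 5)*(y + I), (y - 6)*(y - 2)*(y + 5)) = y^2 + 3*y - 10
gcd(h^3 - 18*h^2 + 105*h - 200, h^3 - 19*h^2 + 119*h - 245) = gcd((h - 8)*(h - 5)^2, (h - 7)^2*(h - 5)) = h - 5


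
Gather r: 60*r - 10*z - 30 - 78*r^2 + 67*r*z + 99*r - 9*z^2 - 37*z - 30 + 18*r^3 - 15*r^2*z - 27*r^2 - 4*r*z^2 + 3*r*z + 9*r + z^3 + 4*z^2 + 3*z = 18*r^3 + r^2*(-15*z - 105) + r*(-4*z^2 + 70*z + 168) + z^3 - 5*z^2 - 44*z - 60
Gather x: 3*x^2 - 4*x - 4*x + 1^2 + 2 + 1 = 3*x^2 - 8*x + 4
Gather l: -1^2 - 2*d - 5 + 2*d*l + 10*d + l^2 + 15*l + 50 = 8*d + l^2 + l*(2*d + 15) + 44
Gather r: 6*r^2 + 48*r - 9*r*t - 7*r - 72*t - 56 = 6*r^2 + r*(41 - 9*t) - 72*t - 56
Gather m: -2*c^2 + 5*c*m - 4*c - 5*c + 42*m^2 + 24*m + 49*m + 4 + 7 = -2*c^2 - 9*c + 42*m^2 + m*(5*c + 73) + 11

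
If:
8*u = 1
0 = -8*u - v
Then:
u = 1/8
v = -1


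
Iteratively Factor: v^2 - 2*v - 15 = (v - 5)*(v + 3)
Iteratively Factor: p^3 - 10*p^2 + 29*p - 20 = (p - 1)*(p^2 - 9*p + 20) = (p - 4)*(p - 1)*(p - 5)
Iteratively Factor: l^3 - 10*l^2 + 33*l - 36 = (l - 3)*(l^2 - 7*l + 12) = (l - 4)*(l - 3)*(l - 3)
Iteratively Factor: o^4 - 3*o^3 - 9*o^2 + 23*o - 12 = (o - 1)*(o^3 - 2*o^2 - 11*o + 12) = (o - 1)^2*(o^2 - o - 12) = (o - 1)^2*(o + 3)*(o - 4)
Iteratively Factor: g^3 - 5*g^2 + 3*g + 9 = (g - 3)*(g^2 - 2*g - 3) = (g - 3)^2*(g + 1)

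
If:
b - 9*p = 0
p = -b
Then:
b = 0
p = 0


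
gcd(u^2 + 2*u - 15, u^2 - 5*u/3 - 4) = u - 3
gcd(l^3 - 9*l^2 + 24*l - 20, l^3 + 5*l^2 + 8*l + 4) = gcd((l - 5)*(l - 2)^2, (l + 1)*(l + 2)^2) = 1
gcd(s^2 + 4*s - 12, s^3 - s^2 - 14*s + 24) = s - 2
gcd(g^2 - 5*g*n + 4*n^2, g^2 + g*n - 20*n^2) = g - 4*n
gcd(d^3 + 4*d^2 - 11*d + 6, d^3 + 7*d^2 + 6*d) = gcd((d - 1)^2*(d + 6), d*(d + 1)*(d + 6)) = d + 6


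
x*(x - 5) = x^2 - 5*x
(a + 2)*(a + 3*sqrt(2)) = a^2 + 2*a + 3*sqrt(2)*a + 6*sqrt(2)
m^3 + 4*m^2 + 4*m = m*(m + 2)^2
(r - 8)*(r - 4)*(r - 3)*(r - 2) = r^4 - 17*r^3 + 98*r^2 - 232*r + 192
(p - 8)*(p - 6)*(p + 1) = p^3 - 13*p^2 + 34*p + 48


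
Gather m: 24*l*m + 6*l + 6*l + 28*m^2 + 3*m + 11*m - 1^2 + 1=12*l + 28*m^2 + m*(24*l + 14)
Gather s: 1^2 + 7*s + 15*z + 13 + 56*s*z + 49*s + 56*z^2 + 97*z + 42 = s*(56*z + 56) + 56*z^2 + 112*z + 56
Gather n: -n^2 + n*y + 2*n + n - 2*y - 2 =-n^2 + n*(y + 3) - 2*y - 2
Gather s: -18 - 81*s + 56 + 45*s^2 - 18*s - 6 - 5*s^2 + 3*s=40*s^2 - 96*s + 32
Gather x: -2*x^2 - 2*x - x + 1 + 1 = -2*x^2 - 3*x + 2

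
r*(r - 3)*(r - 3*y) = r^3 - 3*r^2*y - 3*r^2 + 9*r*y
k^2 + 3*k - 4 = (k - 1)*(k + 4)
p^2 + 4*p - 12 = (p - 2)*(p + 6)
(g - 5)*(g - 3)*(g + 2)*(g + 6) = g^4 - 37*g^2 + 24*g + 180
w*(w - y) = w^2 - w*y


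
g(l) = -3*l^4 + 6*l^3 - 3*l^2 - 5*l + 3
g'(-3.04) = 516.72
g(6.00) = -2727.00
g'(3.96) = -491.68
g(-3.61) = -809.83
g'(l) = -12*l^3 + 18*l^2 - 6*l - 5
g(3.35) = -199.68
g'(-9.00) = 10255.00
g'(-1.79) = 132.24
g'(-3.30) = 642.06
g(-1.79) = -62.87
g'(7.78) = -4613.10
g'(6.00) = -1985.00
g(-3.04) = -434.31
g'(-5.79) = 2962.43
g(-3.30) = -584.57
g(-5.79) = -4604.85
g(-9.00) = -24252.00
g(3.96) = -428.99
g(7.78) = -8383.08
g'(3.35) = -274.24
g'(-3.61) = 815.79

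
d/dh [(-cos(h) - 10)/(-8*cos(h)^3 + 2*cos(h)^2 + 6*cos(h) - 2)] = (-119*sin(h)^2 - 14*cos(h) + 2*cos(3*h) + 88)*sin(h)/(2*(sin(h)^2 + cos(3*h))^2)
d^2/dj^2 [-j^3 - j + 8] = -6*j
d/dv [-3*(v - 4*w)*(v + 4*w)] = -6*v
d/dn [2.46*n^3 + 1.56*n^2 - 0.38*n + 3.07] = 7.38*n^2 + 3.12*n - 0.38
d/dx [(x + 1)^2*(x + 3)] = (x + 1)*(3*x + 7)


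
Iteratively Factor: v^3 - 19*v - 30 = (v - 5)*(v^2 + 5*v + 6) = (v - 5)*(v + 3)*(v + 2)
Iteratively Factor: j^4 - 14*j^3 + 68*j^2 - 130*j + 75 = (j - 5)*(j^3 - 9*j^2 + 23*j - 15) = (j - 5)^2*(j^2 - 4*j + 3) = (j - 5)^2*(j - 1)*(j - 3)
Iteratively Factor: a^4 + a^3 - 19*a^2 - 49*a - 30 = (a + 3)*(a^3 - 2*a^2 - 13*a - 10) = (a - 5)*(a + 3)*(a^2 + 3*a + 2) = (a - 5)*(a + 1)*(a + 3)*(a + 2)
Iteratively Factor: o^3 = (o)*(o^2) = o^2*(o)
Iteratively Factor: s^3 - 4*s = (s)*(s^2 - 4) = s*(s - 2)*(s + 2)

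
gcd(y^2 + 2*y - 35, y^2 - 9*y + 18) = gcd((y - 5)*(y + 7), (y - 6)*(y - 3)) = 1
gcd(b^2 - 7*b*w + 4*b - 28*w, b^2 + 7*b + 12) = b + 4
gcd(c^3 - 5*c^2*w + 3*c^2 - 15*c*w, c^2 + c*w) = c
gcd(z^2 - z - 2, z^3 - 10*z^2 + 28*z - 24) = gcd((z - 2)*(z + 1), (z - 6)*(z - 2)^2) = z - 2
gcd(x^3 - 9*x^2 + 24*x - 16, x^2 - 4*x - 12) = 1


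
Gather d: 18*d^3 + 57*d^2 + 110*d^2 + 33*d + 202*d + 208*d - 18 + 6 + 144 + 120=18*d^3 + 167*d^2 + 443*d + 252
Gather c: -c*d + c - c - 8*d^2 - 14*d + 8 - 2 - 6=-c*d - 8*d^2 - 14*d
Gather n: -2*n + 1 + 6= 7 - 2*n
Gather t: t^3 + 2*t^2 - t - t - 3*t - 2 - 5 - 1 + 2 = t^3 + 2*t^2 - 5*t - 6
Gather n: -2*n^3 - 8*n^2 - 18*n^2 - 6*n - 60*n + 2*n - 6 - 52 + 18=-2*n^3 - 26*n^2 - 64*n - 40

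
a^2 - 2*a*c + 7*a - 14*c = (a + 7)*(a - 2*c)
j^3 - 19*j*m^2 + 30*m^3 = (j - 3*m)*(j - 2*m)*(j + 5*m)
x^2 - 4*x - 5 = (x - 5)*(x + 1)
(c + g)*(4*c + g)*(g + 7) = 4*c^2*g + 28*c^2 + 5*c*g^2 + 35*c*g + g^3 + 7*g^2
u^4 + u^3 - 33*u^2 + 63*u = u*(u - 3)^2*(u + 7)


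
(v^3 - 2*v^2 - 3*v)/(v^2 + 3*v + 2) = v*(v - 3)/(v + 2)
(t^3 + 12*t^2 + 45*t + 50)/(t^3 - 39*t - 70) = (t + 5)/(t - 7)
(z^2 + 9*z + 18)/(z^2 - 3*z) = (z^2 + 9*z + 18)/(z*(z - 3))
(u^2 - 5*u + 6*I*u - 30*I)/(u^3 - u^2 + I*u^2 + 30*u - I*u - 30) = (u - 5)/(u^2 - u*(1 + 5*I) + 5*I)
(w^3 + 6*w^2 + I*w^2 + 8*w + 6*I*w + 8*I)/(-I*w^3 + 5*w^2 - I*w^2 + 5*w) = (I*w^3 + w^2*(-1 + 6*I) + 2*w*(-3 + 4*I) - 8)/(w*(w^2 + w*(1 + 5*I) + 5*I))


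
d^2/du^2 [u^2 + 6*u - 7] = 2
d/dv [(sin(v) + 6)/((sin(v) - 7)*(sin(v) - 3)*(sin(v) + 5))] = (-2*sin(v)^3 - 13*sin(v)^2 + 60*sin(v) + 279)*cos(v)/((sin(v) - 7)^2*(sin(v) - 3)^2*(sin(v) + 5)^2)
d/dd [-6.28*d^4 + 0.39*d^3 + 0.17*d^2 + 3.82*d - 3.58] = -25.12*d^3 + 1.17*d^2 + 0.34*d + 3.82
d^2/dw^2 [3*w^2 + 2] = 6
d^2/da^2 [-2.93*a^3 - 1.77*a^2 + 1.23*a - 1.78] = -17.58*a - 3.54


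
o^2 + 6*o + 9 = (o + 3)^2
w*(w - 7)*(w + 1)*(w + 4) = w^4 - 2*w^3 - 31*w^2 - 28*w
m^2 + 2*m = m*(m + 2)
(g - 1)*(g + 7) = g^2 + 6*g - 7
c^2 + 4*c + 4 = (c + 2)^2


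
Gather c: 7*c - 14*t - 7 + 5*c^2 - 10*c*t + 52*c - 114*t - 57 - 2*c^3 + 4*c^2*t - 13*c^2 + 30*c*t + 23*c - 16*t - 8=-2*c^3 + c^2*(4*t - 8) + c*(20*t + 82) - 144*t - 72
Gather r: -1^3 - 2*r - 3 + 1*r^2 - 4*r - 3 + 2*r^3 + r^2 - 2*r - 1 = 2*r^3 + 2*r^2 - 8*r - 8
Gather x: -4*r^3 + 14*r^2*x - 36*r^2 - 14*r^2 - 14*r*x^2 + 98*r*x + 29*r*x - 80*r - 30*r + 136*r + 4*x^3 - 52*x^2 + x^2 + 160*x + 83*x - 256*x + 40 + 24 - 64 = -4*r^3 - 50*r^2 + 26*r + 4*x^3 + x^2*(-14*r - 51) + x*(14*r^2 + 127*r - 13)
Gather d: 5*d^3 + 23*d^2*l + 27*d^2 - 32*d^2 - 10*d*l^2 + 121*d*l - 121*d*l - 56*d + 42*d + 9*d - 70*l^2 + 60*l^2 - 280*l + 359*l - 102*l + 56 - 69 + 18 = 5*d^3 + d^2*(23*l - 5) + d*(-10*l^2 - 5) - 10*l^2 - 23*l + 5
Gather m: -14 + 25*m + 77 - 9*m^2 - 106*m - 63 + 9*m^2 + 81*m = 0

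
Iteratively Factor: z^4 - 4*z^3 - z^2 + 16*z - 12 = (z + 2)*(z^3 - 6*z^2 + 11*z - 6) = (z - 1)*(z + 2)*(z^2 - 5*z + 6) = (z - 2)*(z - 1)*(z + 2)*(z - 3)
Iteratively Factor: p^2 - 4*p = (p)*(p - 4)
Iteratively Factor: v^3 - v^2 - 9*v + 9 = (v - 1)*(v^2 - 9) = (v - 1)*(v + 3)*(v - 3)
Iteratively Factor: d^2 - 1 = (d - 1)*(d + 1)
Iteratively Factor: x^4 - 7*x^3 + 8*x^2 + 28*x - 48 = (x - 4)*(x^3 - 3*x^2 - 4*x + 12) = (x - 4)*(x - 3)*(x^2 - 4) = (x - 4)*(x - 3)*(x + 2)*(x - 2)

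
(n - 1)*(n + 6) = n^2 + 5*n - 6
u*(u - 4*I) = u^2 - 4*I*u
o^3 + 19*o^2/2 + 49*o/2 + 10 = (o + 1/2)*(o + 4)*(o + 5)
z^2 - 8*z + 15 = (z - 5)*(z - 3)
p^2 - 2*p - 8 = (p - 4)*(p + 2)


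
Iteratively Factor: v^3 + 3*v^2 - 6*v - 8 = (v + 1)*(v^2 + 2*v - 8) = (v + 1)*(v + 4)*(v - 2)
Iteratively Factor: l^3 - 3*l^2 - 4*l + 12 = (l - 3)*(l^2 - 4) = (l - 3)*(l + 2)*(l - 2)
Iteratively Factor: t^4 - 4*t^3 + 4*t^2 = (t - 2)*(t^3 - 2*t^2) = t*(t - 2)*(t^2 - 2*t) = t^2*(t - 2)*(t - 2)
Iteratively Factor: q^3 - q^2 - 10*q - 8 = (q - 4)*(q^2 + 3*q + 2) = (q - 4)*(q + 1)*(q + 2)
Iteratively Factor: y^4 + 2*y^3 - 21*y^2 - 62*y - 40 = (y - 5)*(y^3 + 7*y^2 + 14*y + 8) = (y - 5)*(y + 4)*(y^2 + 3*y + 2) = (y - 5)*(y + 2)*(y + 4)*(y + 1)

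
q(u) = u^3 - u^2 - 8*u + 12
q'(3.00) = 13.00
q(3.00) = 6.00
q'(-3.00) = 25.00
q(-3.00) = 0.00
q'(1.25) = -5.81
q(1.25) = 2.39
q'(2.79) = 9.77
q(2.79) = 3.61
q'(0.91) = -7.34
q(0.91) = 4.65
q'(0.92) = -7.30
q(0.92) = 4.57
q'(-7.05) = 155.21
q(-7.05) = -331.71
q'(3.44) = 20.62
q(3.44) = 13.35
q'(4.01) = 32.22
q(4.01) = 28.32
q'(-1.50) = 1.75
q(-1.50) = 18.38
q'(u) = 3*u^2 - 2*u - 8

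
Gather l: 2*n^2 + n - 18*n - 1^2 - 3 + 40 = 2*n^2 - 17*n + 36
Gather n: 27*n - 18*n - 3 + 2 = 9*n - 1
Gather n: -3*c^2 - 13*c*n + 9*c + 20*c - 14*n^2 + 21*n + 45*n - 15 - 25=-3*c^2 + 29*c - 14*n^2 + n*(66 - 13*c) - 40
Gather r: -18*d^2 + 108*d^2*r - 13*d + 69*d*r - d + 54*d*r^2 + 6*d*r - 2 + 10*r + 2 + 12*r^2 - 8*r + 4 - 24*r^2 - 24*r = -18*d^2 - 14*d + r^2*(54*d - 12) + r*(108*d^2 + 75*d - 22) + 4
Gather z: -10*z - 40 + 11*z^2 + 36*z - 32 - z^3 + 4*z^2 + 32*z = -z^3 + 15*z^2 + 58*z - 72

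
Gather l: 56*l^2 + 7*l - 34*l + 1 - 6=56*l^2 - 27*l - 5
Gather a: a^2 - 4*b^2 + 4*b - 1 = a^2 - 4*b^2 + 4*b - 1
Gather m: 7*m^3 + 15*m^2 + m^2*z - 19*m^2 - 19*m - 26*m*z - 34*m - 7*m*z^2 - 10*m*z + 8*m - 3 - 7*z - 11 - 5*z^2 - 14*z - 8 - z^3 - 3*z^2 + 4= 7*m^3 + m^2*(z - 4) + m*(-7*z^2 - 36*z - 45) - z^3 - 8*z^2 - 21*z - 18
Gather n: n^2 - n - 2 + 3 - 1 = n^2 - n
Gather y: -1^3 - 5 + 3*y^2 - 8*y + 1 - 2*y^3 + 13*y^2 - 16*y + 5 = -2*y^3 + 16*y^2 - 24*y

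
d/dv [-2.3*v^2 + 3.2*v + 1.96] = 3.2 - 4.6*v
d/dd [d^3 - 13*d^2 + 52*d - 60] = 3*d^2 - 26*d + 52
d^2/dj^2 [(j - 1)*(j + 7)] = 2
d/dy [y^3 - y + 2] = 3*y^2 - 1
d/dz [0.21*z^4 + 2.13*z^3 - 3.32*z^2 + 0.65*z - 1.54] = 0.84*z^3 + 6.39*z^2 - 6.64*z + 0.65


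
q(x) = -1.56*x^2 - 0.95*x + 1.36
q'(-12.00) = 36.49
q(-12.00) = -211.88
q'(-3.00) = 8.41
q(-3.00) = -9.83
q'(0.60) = -2.82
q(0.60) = 0.23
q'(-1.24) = 2.92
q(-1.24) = 0.14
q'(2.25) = -7.97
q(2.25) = -8.68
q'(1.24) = -4.82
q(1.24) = -2.22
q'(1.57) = -5.85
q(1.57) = -3.98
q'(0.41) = -2.23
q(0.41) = 0.71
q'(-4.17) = 12.06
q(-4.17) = -21.81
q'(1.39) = -5.29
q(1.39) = -2.97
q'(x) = -3.12*x - 0.95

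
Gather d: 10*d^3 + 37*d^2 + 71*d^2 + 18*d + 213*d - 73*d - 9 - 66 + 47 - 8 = 10*d^3 + 108*d^2 + 158*d - 36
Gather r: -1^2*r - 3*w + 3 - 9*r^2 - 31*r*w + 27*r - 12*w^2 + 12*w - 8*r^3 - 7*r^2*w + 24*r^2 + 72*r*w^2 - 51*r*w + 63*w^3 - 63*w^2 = -8*r^3 + r^2*(15 - 7*w) + r*(72*w^2 - 82*w + 26) + 63*w^3 - 75*w^2 + 9*w + 3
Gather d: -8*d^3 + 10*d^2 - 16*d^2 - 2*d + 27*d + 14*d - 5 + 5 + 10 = -8*d^3 - 6*d^2 + 39*d + 10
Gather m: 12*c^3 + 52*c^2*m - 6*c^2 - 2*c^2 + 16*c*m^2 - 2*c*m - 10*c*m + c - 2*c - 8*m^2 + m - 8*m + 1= 12*c^3 - 8*c^2 - c + m^2*(16*c - 8) + m*(52*c^2 - 12*c - 7) + 1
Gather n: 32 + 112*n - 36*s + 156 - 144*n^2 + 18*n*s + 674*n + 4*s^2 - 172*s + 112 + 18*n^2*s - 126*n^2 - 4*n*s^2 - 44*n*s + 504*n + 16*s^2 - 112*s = n^2*(18*s - 270) + n*(-4*s^2 - 26*s + 1290) + 20*s^2 - 320*s + 300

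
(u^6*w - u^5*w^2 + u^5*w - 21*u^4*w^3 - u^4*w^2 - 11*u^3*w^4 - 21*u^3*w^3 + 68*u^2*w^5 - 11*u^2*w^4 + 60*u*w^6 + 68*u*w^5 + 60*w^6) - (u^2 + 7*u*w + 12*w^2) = u^6*w - u^5*w^2 + u^5*w - 21*u^4*w^3 - u^4*w^2 - 11*u^3*w^4 - 21*u^3*w^3 + 68*u^2*w^5 - 11*u^2*w^4 - u^2 + 60*u*w^6 + 68*u*w^5 - 7*u*w + 60*w^6 - 12*w^2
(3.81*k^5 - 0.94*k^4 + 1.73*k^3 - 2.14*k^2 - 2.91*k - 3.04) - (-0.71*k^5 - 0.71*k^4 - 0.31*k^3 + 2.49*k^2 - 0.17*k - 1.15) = 4.52*k^5 - 0.23*k^4 + 2.04*k^3 - 4.63*k^2 - 2.74*k - 1.89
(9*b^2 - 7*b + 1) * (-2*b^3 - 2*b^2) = -18*b^5 - 4*b^4 + 12*b^3 - 2*b^2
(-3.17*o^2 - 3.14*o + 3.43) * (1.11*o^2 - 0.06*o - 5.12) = -3.5187*o^4 - 3.2952*o^3 + 20.2261*o^2 + 15.871*o - 17.5616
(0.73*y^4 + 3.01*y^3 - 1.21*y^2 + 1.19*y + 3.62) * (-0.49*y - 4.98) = -0.3577*y^5 - 5.1103*y^4 - 14.3969*y^3 + 5.4427*y^2 - 7.7*y - 18.0276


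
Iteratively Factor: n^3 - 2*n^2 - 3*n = (n + 1)*(n^2 - 3*n) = (n - 3)*(n + 1)*(n)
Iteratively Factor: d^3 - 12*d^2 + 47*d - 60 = (d - 4)*(d^2 - 8*d + 15) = (d - 5)*(d - 4)*(d - 3)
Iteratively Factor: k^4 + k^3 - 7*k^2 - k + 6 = (k + 3)*(k^3 - 2*k^2 - k + 2) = (k - 2)*(k + 3)*(k^2 - 1) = (k - 2)*(k + 1)*(k + 3)*(k - 1)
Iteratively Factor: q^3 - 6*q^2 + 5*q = (q)*(q^2 - 6*q + 5) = q*(q - 1)*(q - 5)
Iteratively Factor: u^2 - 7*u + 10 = (u - 2)*(u - 5)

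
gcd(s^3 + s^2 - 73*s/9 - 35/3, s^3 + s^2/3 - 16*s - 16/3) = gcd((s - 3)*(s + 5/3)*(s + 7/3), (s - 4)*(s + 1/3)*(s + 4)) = 1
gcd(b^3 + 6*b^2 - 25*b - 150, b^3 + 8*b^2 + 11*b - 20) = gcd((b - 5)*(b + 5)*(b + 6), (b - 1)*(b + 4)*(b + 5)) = b + 5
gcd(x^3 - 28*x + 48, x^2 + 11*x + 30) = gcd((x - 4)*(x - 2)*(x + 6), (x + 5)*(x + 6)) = x + 6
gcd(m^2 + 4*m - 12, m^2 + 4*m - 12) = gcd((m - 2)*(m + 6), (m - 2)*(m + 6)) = m^2 + 4*m - 12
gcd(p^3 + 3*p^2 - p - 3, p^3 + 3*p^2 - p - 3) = p^3 + 3*p^2 - p - 3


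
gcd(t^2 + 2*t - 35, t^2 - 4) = 1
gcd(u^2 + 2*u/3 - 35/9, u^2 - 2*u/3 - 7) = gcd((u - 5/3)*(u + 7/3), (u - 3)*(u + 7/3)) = u + 7/3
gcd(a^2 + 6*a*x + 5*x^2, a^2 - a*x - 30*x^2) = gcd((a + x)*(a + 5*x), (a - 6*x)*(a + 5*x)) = a + 5*x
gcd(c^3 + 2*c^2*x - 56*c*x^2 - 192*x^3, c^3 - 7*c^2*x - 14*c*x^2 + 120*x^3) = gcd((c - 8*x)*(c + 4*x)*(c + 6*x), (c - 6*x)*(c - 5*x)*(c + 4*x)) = c + 4*x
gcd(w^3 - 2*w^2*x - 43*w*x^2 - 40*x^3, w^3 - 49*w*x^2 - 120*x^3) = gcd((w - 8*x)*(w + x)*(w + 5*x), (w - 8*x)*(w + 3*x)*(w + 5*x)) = -w^2 + 3*w*x + 40*x^2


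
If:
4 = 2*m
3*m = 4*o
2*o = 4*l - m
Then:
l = 5/4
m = 2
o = 3/2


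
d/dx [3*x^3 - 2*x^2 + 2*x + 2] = 9*x^2 - 4*x + 2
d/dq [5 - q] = -1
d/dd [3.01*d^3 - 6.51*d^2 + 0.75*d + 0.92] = 9.03*d^2 - 13.02*d + 0.75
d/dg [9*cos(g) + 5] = -9*sin(g)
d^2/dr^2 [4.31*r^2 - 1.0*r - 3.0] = 8.62000000000000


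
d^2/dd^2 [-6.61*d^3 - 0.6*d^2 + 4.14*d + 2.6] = -39.66*d - 1.2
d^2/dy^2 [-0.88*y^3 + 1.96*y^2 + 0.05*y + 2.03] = 3.92 - 5.28*y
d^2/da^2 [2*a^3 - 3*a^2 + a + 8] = 12*a - 6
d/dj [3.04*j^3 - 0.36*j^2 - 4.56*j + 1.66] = 9.12*j^2 - 0.72*j - 4.56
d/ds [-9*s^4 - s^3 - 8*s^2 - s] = -36*s^3 - 3*s^2 - 16*s - 1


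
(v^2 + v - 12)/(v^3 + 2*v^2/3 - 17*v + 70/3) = 3*(v^2 + v - 12)/(3*v^3 + 2*v^2 - 51*v + 70)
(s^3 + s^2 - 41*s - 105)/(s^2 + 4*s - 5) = (s^2 - 4*s - 21)/(s - 1)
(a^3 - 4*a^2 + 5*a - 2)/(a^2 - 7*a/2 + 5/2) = 2*(a^2 - 3*a + 2)/(2*a - 5)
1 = 1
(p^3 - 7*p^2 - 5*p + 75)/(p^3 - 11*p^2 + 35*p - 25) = (p + 3)/(p - 1)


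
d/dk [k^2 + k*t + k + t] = 2*k + t + 1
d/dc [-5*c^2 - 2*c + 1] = -10*c - 2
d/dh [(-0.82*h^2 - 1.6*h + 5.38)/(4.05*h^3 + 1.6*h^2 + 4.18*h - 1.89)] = (3.321*h^4 + 12.96*h^3 - 66.2346*h^2 - 14.1164*h - 19.4644)/(16.4025*h^6 + 12.96*h^5 + 36.418*h^4 - 1.933*h^3 + 11.4244*h^2 - 15.8004*h + 3.5721)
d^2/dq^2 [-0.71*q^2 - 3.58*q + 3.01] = -1.42000000000000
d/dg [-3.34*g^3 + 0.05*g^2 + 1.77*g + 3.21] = -10.02*g^2 + 0.1*g + 1.77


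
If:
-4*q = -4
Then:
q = 1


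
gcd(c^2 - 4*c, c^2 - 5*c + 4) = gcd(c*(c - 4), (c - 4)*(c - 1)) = c - 4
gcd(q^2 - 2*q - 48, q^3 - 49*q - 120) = q - 8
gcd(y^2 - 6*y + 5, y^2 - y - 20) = y - 5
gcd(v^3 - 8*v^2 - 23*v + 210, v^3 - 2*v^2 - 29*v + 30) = v^2 - v - 30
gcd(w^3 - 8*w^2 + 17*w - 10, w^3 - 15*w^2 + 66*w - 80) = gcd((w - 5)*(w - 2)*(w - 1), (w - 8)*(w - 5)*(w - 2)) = w^2 - 7*w + 10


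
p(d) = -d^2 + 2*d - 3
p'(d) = 2 - 2*d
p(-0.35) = -3.82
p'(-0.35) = 2.70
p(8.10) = -52.41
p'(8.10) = -14.20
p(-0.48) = -4.19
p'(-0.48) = 2.96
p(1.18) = -2.03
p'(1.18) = -0.36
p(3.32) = -7.38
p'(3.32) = -4.64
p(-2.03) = -11.18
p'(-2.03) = 6.06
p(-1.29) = -7.24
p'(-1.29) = 4.58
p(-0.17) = -3.37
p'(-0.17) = 2.34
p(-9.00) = -102.00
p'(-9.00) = 20.00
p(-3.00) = -18.00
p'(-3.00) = 8.00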